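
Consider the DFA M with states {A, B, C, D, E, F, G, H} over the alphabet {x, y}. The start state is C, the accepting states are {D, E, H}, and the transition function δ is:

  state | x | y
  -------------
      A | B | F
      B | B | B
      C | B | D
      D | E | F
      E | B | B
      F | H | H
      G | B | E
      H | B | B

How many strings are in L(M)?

4

The useful subgraph on states {C, D, E, F, H} is acyclic, so L(M) is finite; the longest accepting path visits 4 useful states, giving maximum string length 3.
Counting accepting paths from C by length: 1 of length 1, 1 of length 2, 2 of length 3. Total 4.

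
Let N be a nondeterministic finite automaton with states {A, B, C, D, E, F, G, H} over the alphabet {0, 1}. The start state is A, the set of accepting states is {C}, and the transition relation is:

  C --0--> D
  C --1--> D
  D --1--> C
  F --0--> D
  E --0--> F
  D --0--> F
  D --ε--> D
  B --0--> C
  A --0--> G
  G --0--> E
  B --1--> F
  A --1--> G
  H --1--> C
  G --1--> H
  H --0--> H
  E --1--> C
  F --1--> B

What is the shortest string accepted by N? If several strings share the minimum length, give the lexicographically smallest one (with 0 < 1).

001

A breadth-first search from A reaches an accepting state first via the path A → G → E → C on input 001.
No string of length < 3 is accepted (BFS exhausts all shorter strings without reaching an accepting state), and 001 is the lexicographically least accepting string of length 3.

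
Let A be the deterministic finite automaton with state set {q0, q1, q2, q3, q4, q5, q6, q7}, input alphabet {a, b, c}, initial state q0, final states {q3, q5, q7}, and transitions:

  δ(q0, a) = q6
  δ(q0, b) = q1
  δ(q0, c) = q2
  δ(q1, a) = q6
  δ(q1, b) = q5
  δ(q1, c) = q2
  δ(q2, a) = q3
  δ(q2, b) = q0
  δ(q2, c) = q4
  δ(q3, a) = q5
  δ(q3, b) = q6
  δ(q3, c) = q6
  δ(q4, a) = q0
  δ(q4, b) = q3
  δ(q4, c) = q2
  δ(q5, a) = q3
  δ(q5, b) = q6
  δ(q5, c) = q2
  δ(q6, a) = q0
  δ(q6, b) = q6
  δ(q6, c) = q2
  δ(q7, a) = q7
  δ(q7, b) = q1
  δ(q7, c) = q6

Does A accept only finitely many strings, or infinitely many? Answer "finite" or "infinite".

infinite

State q0 is reachable from the start and can reach an accepting state, and it lies on the cycle q0 → q1 → q2 → q0.
Traversing that cycle any number of times yields accepted strings of unbounded length, so the language is infinite.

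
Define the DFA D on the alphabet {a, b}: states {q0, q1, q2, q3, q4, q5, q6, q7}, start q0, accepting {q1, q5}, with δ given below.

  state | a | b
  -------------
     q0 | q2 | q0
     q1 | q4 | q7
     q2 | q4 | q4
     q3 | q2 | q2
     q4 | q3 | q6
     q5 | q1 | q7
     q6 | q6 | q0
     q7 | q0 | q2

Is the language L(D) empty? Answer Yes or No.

Yes

The states reachable from the start state are {q0, q2, q3, q4, q6}.
None of the accepting states {q1, q5} is reachable, so no string is accepted and L(D) = ∅.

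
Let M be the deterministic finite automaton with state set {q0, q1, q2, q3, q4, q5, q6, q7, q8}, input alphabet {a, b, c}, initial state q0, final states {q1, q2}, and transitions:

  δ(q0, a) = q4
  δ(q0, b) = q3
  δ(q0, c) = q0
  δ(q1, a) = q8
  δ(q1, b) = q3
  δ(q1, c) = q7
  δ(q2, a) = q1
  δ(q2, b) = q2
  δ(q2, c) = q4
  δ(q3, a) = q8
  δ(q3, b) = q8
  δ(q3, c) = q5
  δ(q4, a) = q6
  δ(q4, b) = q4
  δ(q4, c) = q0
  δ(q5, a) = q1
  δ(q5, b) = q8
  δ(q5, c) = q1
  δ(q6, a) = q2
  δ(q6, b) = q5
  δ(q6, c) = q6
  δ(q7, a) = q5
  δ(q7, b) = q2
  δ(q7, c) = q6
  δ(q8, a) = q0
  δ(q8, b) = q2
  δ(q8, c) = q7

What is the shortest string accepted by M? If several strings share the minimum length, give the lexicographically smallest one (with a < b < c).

A breadth-first search from q0 reaches an accepting state first via the path q0 → q4 → q6 → q2 on input aaa.
No string of length < 3 is accepted (BFS exhausts all shorter strings without reaching an accepting state), and aaa is the lexicographically least accepting string of length 3.

aaa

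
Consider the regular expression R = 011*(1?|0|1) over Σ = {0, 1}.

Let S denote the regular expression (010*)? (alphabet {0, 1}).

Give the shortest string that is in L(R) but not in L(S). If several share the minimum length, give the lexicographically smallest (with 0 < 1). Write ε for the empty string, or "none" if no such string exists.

011

The string 011 is accepted by R but not by S.
No shorter string lies in the difference, and 011 is the lexicographically first length-3 string in L(R) \ L(S).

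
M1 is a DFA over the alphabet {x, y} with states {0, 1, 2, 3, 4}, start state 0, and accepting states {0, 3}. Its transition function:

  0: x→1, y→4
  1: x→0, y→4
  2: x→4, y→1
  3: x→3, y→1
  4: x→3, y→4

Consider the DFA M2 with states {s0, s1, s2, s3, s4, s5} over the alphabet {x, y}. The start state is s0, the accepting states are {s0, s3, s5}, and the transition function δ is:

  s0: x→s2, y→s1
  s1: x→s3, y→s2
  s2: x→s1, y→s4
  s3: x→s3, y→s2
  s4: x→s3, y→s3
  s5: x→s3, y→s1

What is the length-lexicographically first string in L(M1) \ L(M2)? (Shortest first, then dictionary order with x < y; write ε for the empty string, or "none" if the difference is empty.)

xx

The string xx is accepted by M1 but not by M2.
No shorter string lies in the difference, and xx is the lexicographically first length-2 string in L(M1) \ L(M2).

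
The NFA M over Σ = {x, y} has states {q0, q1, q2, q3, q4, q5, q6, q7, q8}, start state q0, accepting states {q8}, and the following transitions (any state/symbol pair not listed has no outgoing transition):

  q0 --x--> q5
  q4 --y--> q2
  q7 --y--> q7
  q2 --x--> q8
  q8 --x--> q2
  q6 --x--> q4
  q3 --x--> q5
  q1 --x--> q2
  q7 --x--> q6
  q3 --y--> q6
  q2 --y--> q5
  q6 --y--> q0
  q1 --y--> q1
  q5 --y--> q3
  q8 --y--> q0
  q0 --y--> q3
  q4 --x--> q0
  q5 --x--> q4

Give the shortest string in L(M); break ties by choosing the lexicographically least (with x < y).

A breadth-first search from q0 reaches an accepting state first via the path q0 → q5 → q4 → q2 → q8 on input xxyx.
No string of length < 4 is accepted (BFS exhausts all shorter strings without reaching an accepting state), and xxyx is the lexicographically least accepting string of length 4.

xxyx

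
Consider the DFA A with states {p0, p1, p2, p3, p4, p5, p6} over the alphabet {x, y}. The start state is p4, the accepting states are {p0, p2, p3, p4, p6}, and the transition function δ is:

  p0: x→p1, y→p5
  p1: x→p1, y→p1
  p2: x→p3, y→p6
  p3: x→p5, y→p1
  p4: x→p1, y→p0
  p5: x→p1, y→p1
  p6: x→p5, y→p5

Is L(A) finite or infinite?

finite

The useful states (reachable from p4 and able to reach an accepting state) are {p0, p4}.
Restricted to these states the transition graph has no cycle, so every accepting path has bounded length and L is finite.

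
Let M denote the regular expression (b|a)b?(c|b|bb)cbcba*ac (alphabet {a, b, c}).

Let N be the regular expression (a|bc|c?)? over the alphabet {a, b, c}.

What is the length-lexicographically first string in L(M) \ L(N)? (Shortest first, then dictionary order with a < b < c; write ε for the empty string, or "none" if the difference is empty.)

abcbcbac

The string abcbcbac is accepted by M but not by N.
No shorter string lies in the difference, and abcbcbac is the lexicographically first length-8 string in L(M) \ L(N).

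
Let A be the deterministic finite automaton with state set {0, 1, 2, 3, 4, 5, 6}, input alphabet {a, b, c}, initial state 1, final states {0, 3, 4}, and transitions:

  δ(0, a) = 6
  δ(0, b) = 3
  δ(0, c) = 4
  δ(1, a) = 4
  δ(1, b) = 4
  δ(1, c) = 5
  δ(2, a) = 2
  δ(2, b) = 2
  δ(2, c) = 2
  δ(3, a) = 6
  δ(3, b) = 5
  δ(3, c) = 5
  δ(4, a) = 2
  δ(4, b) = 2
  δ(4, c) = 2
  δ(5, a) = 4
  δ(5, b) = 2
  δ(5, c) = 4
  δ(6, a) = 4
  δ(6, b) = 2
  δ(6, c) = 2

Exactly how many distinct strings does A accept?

4

The useful subgraph on states {1, 4, 5} is acyclic, so L(A) is finite; the longest accepting path visits 3 useful states, giving maximum string length 2.
Counting accepting paths from 1 by length: 2 of length 1, 2 of length 2. Total 4.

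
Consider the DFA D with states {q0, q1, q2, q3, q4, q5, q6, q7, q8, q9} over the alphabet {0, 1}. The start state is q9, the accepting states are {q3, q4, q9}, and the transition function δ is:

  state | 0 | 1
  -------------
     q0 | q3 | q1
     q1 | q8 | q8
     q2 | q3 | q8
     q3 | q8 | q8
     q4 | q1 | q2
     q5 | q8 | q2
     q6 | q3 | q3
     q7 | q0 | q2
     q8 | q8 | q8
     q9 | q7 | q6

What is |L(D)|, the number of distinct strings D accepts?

5

The useful subgraph on states {q0, q2, q3, q6, q7, q9} is acyclic, so L(D) is finite; the longest accepting path visits 4 useful states, giving maximum string length 3.
Counting accepting paths from q9 by length: 1 of length 0, 2 of length 2, 2 of length 3. Total 5.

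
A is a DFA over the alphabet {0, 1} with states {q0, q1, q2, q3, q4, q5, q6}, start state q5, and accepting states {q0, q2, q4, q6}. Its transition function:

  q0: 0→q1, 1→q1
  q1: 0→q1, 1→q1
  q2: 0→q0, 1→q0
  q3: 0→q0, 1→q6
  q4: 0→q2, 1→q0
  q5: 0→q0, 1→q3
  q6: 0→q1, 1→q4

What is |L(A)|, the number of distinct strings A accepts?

8

The useful subgraph on states {q0, q2, q3, q4, q5, q6} is acyclic, so L(A) is finite; the longest accepting path visits 6 useful states, giving maximum string length 5.
Counting accepting paths from q5 by length: 1 of length 1, 2 of length 2, 1 of length 3, 2 of length 4, 2 of length 5. Total 8.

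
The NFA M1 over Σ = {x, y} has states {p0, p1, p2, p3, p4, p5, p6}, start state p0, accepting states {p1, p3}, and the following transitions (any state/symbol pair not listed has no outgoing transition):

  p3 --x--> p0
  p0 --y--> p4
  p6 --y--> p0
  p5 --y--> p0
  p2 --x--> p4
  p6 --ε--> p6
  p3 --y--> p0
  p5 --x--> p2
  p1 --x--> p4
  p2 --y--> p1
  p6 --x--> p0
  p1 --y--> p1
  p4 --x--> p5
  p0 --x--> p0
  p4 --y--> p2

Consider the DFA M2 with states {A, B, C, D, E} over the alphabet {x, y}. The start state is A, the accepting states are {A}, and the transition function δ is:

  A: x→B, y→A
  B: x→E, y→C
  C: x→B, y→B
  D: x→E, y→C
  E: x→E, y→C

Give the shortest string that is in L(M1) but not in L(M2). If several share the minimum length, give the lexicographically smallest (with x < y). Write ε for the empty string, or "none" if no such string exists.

xyyy

The string xyyy is accepted by M1 but not by M2.
No shorter string lies in the difference, and xyyy is the lexicographically first length-4 string in L(M1) \ L(M2).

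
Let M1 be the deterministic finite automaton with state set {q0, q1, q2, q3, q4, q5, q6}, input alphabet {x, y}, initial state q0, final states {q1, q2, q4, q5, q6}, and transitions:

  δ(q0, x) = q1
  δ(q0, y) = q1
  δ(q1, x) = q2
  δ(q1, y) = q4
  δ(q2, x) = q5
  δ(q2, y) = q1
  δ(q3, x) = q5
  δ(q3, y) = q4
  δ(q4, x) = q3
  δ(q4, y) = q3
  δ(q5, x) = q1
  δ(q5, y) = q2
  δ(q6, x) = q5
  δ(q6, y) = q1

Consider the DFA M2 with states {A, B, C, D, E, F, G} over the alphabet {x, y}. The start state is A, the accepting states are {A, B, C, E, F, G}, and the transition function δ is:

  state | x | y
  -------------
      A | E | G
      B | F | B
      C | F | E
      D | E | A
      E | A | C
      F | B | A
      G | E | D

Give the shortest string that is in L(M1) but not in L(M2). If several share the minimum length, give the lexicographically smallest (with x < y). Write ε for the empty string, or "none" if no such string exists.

The string yy is accepted by M1 but not by M2.
No shorter string lies in the difference, and yy is the lexicographically first length-2 string in L(M1) \ L(M2).

yy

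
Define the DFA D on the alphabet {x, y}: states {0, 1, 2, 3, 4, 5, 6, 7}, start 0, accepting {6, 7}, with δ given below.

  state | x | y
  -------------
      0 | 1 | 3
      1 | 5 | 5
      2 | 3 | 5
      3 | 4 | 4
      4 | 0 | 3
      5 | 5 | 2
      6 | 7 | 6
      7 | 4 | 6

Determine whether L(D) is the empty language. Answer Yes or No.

Yes

The states reachable from the start state are {0, 1, 2, 3, 4, 5}.
None of the accepting states {6, 7} is reachable, so no string is accepted and L(D) = ∅.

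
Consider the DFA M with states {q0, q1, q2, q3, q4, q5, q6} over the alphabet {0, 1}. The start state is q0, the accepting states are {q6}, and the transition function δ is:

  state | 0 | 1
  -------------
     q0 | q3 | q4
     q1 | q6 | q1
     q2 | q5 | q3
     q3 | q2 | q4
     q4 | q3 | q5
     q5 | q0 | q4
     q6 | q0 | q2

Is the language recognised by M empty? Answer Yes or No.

The states reachable from the start state are {q0, q2, q3, q4, q5}.
None of the accepting states {q6} is reachable, so no string is accepted and L(M) = ∅.

Yes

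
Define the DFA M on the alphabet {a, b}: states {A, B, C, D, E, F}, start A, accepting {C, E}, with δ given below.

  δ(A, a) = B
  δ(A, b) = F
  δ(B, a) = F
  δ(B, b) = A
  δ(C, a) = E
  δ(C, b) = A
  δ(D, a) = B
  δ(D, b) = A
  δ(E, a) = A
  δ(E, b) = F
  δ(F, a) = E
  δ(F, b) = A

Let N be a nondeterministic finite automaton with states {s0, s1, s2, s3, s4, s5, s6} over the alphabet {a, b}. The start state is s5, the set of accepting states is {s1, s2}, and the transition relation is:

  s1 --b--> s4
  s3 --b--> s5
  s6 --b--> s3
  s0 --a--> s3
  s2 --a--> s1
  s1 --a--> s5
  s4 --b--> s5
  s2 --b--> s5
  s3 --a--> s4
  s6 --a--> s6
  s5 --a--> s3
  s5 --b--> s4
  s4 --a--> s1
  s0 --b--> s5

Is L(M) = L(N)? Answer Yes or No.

Yes

Exploring the product automaton M × N from the start pair (A, s5), following both machines on each input symbol, reaches 4 state pairs: (A, s5), (B, s3), (F, s4), (E, s1).
M accepts in {C, E} and N accepts in {s1, s2}. In every reachable pair the two components are either both accepting — (E, s1) — or both non-accepting, so no string is accepted by exactly one of the machines: L(M) \ L(N) and L(N) \ L(M) are both empty.
Hence every string is accepted by M iff it is accepted by N, and the two languages coincide.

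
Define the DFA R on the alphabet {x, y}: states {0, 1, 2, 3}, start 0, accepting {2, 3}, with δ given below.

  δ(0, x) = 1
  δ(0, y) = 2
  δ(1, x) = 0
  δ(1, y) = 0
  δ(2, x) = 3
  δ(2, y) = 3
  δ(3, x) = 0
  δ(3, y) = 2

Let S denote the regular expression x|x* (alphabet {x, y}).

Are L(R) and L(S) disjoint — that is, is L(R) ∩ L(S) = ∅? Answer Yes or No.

Converting the expression S to a DFA (subset construction, then merging equivalent states) gives the minimal DFA with states {s0, s1}, start state s0, accepting states {s0} and transitions s0: x→s0, y→s1; s1: x→s1, y→s1.
Exploring the product automaton R × S from the start pair (0, s0), following both machines on each input symbol, reaches 6 state pairs: (0, s0), (1, s0), (2, s1), (0, s1), (3, s1), (1, s1).
R accepts in {2, 3} and S accepts in {s0}; no reachable pair has both components accepting, so no string drives both machines to acceptance simultaneously and L(R) ∩ L(S) = ∅.
So no string is accepted by both, and the intersection is empty.

Yes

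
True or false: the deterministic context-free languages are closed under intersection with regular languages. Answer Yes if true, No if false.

Run the DPDA and a DFA for the regular language in lock-step (product of the two finite controls, one shared stack, the DFA component advancing only on genuine input moves); the result is still deterministic and accepts when both components accept.
So the deterministic context-free languages are closed under intersection with a regular language.

Yes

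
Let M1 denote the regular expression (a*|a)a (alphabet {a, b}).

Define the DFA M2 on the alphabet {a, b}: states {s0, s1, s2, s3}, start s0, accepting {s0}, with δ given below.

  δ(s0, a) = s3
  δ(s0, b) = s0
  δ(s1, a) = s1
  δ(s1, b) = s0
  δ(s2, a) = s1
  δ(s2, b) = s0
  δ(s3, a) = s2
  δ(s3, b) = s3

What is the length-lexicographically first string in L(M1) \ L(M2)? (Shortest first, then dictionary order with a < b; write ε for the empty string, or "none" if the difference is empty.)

a

The string a is accepted by M1 but not by M2.
No shorter string lies in the difference, and a is the lexicographically first length-1 string in L(M1) \ L(M2).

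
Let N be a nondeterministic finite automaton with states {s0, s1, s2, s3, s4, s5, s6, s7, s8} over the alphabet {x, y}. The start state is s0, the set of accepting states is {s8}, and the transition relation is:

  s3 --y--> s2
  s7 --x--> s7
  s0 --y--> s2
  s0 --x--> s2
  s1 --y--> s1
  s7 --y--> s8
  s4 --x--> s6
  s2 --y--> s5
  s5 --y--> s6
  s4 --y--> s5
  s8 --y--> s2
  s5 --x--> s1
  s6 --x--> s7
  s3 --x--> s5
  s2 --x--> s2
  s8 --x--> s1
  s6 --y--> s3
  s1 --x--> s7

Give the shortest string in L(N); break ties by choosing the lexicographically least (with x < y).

A breadth-first search from s0 reaches an accepting state first via the path s0 → s2 → s5 → s1 → s7 → s8 on input xyxxy.
No string of length < 5 is accepted (BFS exhausts all shorter strings without reaching an accepting state), and xyxxy is the lexicographically least accepting string of length 5.

xyxxy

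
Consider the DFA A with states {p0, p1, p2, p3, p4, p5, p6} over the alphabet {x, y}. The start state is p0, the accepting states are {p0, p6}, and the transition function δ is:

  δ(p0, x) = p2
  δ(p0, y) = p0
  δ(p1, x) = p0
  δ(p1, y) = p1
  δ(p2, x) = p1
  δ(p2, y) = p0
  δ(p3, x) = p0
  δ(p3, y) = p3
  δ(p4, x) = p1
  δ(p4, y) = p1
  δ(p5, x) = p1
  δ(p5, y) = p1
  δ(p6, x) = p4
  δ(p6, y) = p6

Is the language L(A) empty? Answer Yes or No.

The empty string ε is accepted: the run p0 ends in the accepting state p0.
Since at least one string is accepted, L(A) is not empty.

No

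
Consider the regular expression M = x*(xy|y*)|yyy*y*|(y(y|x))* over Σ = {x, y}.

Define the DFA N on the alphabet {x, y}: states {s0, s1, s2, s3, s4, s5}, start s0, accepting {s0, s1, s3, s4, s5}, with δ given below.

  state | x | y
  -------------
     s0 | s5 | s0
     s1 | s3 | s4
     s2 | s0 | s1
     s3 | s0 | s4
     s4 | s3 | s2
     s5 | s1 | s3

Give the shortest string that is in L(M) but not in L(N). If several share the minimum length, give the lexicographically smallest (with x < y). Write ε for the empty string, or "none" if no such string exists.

The string xxyy is accepted by M but not by N.
No shorter string lies in the difference, and xxyy is the lexicographically first length-4 string in L(M) \ L(N).

xxyy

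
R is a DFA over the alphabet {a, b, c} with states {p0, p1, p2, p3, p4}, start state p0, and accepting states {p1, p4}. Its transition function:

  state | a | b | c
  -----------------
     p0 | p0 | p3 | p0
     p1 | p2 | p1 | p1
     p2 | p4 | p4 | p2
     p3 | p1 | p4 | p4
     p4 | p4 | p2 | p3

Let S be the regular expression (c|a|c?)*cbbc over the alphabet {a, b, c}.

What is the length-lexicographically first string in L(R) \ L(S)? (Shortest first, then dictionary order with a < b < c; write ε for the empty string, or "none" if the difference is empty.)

ba

The string ba is accepted by R but not by S.
No shorter string lies in the difference, and ba is the lexicographically first length-2 string in L(R) \ L(S).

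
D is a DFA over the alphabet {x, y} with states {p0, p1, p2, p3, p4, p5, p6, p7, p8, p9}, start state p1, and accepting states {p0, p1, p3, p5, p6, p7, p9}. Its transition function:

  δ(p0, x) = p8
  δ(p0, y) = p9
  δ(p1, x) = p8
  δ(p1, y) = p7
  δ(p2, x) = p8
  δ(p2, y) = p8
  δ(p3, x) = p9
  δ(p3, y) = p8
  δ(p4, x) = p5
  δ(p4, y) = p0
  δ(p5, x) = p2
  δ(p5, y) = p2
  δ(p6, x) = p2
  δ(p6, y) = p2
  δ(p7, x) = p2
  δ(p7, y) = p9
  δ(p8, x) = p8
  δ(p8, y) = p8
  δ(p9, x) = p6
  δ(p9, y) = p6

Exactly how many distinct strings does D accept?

5

The useful subgraph on states {p1, p6, p7, p9} is acyclic, so L(D) is finite; the longest accepting path visits 4 useful states, giving maximum string length 3.
Counting accepting paths from p1 by length: 1 of length 0, 1 of length 1, 1 of length 2, 2 of length 3. Total 5.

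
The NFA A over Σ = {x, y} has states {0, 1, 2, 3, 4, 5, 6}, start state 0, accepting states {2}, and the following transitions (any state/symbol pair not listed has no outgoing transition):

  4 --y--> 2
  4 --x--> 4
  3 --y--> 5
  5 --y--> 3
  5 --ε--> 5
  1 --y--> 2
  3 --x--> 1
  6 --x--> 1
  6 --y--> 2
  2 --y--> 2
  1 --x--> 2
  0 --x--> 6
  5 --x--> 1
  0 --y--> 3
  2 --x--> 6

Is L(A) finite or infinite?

infinite

State 2 is reachable from the start and can reach an accepting state, and it lies on the cycle 2 → 2.
Traversing that cycle any number of times yields accepted strings of unbounded length, so the language is infinite.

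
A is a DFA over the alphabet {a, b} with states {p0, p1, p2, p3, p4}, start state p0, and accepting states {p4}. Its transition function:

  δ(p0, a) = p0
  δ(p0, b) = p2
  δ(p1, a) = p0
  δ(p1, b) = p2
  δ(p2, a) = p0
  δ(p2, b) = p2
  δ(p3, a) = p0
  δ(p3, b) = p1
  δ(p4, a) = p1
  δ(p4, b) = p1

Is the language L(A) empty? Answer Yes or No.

Yes

The states reachable from the start state are {p0, p2}.
None of the accepting states {p4} is reachable, so no string is accepted and L(A) = ∅.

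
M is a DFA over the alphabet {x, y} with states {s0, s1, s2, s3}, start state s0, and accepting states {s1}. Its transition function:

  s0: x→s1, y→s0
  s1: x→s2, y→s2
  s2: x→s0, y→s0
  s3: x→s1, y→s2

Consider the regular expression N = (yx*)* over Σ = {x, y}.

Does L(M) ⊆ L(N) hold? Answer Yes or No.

The string x is in L(M) but not in L(N).
So L(M) ⊄ L(N).

No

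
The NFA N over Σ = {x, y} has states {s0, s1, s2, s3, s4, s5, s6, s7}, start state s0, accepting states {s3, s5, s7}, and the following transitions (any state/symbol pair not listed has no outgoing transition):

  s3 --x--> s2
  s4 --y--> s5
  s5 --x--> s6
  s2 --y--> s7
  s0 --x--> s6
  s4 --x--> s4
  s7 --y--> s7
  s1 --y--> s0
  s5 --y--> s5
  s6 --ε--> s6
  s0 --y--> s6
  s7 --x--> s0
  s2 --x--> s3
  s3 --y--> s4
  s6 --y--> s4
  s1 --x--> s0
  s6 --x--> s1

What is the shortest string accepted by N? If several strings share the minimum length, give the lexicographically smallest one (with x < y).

A breadth-first search from s0 reaches an accepting state first via the path s0 → s6 → s4 → s5 on input xyy.
No string of length < 3 is accepted (BFS exhausts all shorter strings without reaching an accepting state), and xyy is the lexicographically least accepting string of length 3.

xyy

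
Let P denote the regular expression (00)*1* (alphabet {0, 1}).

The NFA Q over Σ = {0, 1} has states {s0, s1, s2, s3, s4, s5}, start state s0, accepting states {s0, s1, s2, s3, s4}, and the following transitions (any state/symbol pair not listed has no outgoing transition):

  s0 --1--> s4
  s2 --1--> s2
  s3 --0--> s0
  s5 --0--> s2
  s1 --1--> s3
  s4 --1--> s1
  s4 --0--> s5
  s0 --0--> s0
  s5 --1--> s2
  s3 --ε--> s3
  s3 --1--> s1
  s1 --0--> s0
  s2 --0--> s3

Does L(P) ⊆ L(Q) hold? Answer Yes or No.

Yes

Converting the expression P to a DFA (subset construction, then merging equivalent states) gives the minimal DFA with states {p0, p1, p2, p3}, start state p0, accepting states {p0, p2} and transitions p0: 0→p1, 1→p2; p1: 0→p0, 1→p3; p2: 0→p3, 1→p2; p3: 0→p3, 1→p3.
Exploring the product automaton P × Q from the start pair (p0, s0), following both machines on each input symbol, reaches 11 state pairs: (p0, s0), (p1, s0), (p2, s4), (p3, s4), (p3, s5), (p2, s1), (p3, s1), (p3, s2), (p3, s0), (p2, s3), (p3, s3).
P accepts in {p0, p2} and Q accepts in {s0, s1, s2, s3, s4}. The reachable pairs whose P-component is accepting are (p0, s0), (p2, s4), (p2, s1), (p2, s3); in each of them the Q-component is accepting too, so the product for L(P) \ L(Q) (P-component accepting, Q-component rejecting) has no reachable accepting pair and the difference is empty.
Hence every string in L(P) is also in L(Q).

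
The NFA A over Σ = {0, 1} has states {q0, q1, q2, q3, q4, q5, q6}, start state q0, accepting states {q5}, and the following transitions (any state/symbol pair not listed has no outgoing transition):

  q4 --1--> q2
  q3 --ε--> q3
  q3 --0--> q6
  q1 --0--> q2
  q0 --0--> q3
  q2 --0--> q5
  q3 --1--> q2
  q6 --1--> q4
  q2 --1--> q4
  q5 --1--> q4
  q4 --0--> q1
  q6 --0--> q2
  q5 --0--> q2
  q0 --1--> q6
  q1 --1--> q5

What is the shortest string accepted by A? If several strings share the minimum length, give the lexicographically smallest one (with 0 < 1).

A breadth-first search from q0 reaches an accepting state first via the path q0 → q3 → q2 → q5 on input 010.
No string of length < 3 is accepted (BFS exhausts all shorter strings without reaching an accepting state), and 010 is the lexicographically least accepting string of length 3.

010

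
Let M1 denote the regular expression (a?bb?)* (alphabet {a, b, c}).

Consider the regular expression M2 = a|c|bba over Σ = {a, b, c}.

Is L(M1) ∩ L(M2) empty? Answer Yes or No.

Converting the expression M1 to a DFA (subset construction, then merging equivalent states) gives the minimal DFA with states {r0, r1, r2}, start state r0, accepting states {r0} and transitions r0: a→r1, b→r0, c→r2; r1: a→r2, b→r0, c→r2; r2: a→r2, b→r2, c→r2.
Converting the expression M2 to a DFA (subset construction, then merging equivalent states) gives the minimal DFA with states {t0, t1, t2, t3, t4}, start state t0, accepting states {t1} and transitions t0: a→t1, b→t2, c→t1; t1: a→t3, b→t3, c→t3; t2: a→t3, b→t4, c→t3; t3: a→t3, b→t3, c→t3; t4: a→t1, b→t3, c→t3.
Exploring the product automaton M1 × M2 from the start pair (r0, t0), following both machines on each input symbol, reaches 8 state pairs: (r0, t0), (r1, t1), (r0, t2), (r2, t1), (r2, t3), (r0, t3), (r1, t3), (r0, t4).
M1 accepts in {r0} and M2 accepts in {t1}; no reachable pair has both components accepting, so no string drives both machines to acceptance simultaneously and L(M1) ∩ L(M2) = ∅.
So no string is accepted by both, and the intersection is empty.

Yes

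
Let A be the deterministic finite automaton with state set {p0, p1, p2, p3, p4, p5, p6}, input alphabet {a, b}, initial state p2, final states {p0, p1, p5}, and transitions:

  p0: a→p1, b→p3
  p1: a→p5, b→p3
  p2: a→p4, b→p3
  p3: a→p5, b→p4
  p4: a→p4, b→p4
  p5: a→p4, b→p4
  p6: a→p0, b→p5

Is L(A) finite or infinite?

The useful states (reachable from p2 and able to reach an accepting state) are {p2, p3, p5}.
Restricted to these states the transition graph has no cycle, so every accepting path has bounded length and L is finite.

finite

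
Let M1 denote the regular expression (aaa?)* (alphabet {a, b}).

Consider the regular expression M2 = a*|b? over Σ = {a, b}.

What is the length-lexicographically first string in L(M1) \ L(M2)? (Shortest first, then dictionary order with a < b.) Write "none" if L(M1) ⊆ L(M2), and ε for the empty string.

none

Converting the expression M1 to a DFA (subset construction, then merging equivalent states) gives the minimal DFA with states {r0, r1, r2, r3}, start state r0, accepting states {r0, r3} and transitions r0: a→r1, b→r2; r1: a→r3, b→r2; r2: a→r2, b→r2; r3: a→r3, b→r2.
Converting the expression M2 to a DFA (subset construction, then merging equivalent states) gives the minimal DFA with states {t0, t1, t2, t3}, start state t0, accepting states {t0, t1, t2} and transitions t0: a→t1, b→t2; t1: a→t1, b→t3; t2: a→t3, b→t3; t3: a→t3, b→t3.
Exploring the product automaton M1 × M2 from the start pair (r0, t0), following both machines on each input symbol, reaches 5 state pairs: (r0, t0), (r1, t1), (r2, t2), (r3, t1), (r2, t3).
M1 accepts in {r0, r3} and M2 accepts in {t0, t1, t2}. The reachable pairs whose M1-component is accepting are (r0, t0), (r3, t1); in each of them the M2-component is accepting too, so the product for L(M1) \ L(M2) (M1-component accepting, M2-component rejecting) has no reachable accepting pair and the difference is empty.
So every string accepted by M1 is also accepted by M2: L(M1) \ L(M2) = ∅ and there is no such string.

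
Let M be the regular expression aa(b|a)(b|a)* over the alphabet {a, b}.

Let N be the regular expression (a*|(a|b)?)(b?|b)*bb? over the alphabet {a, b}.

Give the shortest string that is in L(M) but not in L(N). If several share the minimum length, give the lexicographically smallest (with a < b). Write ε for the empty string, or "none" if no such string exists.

The string aaa is accepted by M but not by N.
No shorter string lies in the difference, and aaa is the lexicographically first length-3 string in L(M) \ L(N).

aaa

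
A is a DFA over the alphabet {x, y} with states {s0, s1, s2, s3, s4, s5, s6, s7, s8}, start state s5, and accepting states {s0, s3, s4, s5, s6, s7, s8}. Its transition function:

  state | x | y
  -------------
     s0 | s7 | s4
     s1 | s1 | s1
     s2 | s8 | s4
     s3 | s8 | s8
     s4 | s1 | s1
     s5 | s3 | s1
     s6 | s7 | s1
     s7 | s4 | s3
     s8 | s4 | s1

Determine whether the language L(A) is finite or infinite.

finite

The useful states (reachable from s5 and able to reach an accepting state) are {s3, s4, s5, s8}.
Restricted to these states the transition graph has no cycle, so every accepting path has bounded length and L is finite.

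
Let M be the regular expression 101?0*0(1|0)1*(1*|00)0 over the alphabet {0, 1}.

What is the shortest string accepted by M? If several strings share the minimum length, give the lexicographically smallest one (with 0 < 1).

10000

By inspection of the expression, no string of length less than 5 matches, and 10000 is the lexicographically first match of length 5.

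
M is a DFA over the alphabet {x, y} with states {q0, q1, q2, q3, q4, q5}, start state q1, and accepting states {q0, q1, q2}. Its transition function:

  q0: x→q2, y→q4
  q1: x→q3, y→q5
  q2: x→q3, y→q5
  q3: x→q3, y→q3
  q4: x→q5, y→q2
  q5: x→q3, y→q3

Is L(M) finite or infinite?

finite

The useful states (reachable from q1 and able to reach an accepting state) are {q1}.
Restricted to these states the transition graph has no cycle, so every accepting path has bounded length and L is finite.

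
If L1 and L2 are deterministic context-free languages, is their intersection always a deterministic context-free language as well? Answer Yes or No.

No

DCFLs are closed under complement (normalise the DPDA to read all of its input, then flip the verdict). If they were also closed under intersection, De Morgan would make them closed under union; but {aⁿbⁿ : n≥0} and {aⁿb²ⁿ : n≥0} are DCFLs (push the a's; pop one per b, respectively one per two b's) whose union no deterministic PDA accepts: a DPDA for it would have a single run on aⁿb²ⁿ, accepting after the prefix aⁿbⁿ and accepting again after n more b's; an ordinary PDA that simulates it on a's and b's and, at any moment when it is accepting, may switch to reading only a fresh letter c while feeding each c to the simulation as a b, would accept aⁱbʲcᵏ (k≥1) exactly when both aⁱbʲ and aⁱbʲ⁺ᵏ are in the language, i.e. its language intersected with the regular set a*b*c⁺ would be exactly {aⁿbⁿcⁿ : n≥1} — impossible, since context-free languages are closed under intersection with regular sets and {aⁿbⁿcⁿ} is not context-free.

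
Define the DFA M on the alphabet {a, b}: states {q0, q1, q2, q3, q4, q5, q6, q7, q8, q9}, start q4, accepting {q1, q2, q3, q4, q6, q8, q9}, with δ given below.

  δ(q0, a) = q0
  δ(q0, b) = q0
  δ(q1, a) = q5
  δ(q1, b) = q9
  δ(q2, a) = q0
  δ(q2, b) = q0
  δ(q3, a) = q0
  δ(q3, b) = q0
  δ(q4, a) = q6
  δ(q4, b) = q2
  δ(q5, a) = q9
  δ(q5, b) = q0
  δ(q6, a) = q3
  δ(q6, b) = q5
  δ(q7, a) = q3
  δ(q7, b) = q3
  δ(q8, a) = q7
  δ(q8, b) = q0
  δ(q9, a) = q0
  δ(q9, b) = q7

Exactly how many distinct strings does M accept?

The useful subgraph on states {q2, q3, q4, q5, q6, q7, q9} is acyclic, so L(M) is finite; the longest accepting path visits 6 useful states, giving maximum string length 5.
Counting accepting paths from q4 by length: 1 of length 0, 2 of length 1, 1 of length 2, 1 of length 3, 2 of length 5. Total 7.

7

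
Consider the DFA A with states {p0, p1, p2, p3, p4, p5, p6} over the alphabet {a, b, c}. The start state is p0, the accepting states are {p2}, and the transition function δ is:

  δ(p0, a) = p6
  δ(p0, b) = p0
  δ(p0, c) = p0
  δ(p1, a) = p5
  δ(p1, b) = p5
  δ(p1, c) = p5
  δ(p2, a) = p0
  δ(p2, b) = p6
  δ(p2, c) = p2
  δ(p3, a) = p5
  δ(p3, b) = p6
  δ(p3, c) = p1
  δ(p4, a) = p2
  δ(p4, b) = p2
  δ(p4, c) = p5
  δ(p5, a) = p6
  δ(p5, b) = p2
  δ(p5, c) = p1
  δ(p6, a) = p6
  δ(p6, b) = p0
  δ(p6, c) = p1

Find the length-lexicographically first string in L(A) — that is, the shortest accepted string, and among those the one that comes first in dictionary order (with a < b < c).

acab

A breadth-first search from p0 reaches an accepting state first via the path p0 → p6 → p1 → p5 → p2 on input acab.
No string of length < 4 is accepted (BFS exhausts all shorter strings without reaching an accepting state), and acab is the lexicographically least accepting string of length 4.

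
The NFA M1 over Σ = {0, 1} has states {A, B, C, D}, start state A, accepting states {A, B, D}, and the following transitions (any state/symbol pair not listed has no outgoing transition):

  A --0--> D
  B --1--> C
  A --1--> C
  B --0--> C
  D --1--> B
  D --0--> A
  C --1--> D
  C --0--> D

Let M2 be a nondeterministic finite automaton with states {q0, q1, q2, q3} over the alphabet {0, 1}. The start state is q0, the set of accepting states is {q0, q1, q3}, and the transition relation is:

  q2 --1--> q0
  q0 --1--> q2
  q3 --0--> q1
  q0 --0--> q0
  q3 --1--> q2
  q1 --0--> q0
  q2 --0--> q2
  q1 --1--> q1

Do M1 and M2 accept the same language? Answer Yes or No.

The string 01 is accepted by M1 but rejected by M2.
So L(M1) ≠ L(M2).

No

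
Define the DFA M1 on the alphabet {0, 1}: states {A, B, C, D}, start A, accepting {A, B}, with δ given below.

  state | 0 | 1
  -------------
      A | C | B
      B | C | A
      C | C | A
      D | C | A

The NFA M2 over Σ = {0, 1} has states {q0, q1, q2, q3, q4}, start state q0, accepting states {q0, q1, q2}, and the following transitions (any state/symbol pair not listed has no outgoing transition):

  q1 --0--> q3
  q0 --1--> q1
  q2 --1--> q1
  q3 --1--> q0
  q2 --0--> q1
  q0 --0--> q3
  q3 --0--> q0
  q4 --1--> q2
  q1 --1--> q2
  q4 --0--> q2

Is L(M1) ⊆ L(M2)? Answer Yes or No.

Exploring the product automaton M1 × M2 from the start pair (A, q0), following both machines on each input symbol, reaches 8 state pairs: (A, q0), (C, q3), (B, q1), (C, q0), (A, q2), (A, q1), (C, q1), (B, q2).
M1 accepts in {A, B} and M2 accepts in {q0, q1, q2}. The reachable pairs whose M1-component is accepting are (A, q0), (B, q1), (A, q2), (A, q1), (B, q2); in each of them the M2-component is accepting too, so the product for L(M1) \ L(M2) (M1-component accepting, M2-component rejecting) has no reachable accepting pair and the difference is empty.
Hence every string in L(M1) is also in L(M2).

Yes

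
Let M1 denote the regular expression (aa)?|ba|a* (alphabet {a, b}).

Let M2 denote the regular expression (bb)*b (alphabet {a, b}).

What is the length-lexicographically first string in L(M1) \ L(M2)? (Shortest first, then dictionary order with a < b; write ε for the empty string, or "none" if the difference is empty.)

The empty string ε is accepted by M1 but not by M2.
Since ε is the unique shortest string, it is the required witness.

ε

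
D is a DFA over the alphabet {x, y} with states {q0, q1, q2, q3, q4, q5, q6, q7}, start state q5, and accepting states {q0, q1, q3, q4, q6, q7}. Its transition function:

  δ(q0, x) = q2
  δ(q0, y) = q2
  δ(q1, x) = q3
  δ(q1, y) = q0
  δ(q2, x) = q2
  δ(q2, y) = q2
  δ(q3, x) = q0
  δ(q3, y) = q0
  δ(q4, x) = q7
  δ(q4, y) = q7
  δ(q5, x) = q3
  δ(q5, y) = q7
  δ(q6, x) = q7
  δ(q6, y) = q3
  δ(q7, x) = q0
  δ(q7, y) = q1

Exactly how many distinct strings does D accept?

The useful subgraph on states {q0, q1, q3, q5, q7} is acyclic, so L(D) is finite; the longest accepting path visits 5 useful states, giving maximum string length 4.
Counting accepting paths from q5 by length: 2 of length 1, 4 of length 2, 2 of length 3, 2 of length 4. Total 10.

10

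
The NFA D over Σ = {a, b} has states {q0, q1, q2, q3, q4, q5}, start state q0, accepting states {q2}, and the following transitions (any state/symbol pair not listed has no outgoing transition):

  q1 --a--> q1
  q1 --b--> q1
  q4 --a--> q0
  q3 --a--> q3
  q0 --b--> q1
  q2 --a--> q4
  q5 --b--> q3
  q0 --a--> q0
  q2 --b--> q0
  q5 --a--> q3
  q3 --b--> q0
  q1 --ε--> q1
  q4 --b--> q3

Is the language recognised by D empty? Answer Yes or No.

The states reachable from the start state are {q0, q1}.
None of the accepting states {q2} is reachable, so no string is accepted and L(D) = ∅.

Yes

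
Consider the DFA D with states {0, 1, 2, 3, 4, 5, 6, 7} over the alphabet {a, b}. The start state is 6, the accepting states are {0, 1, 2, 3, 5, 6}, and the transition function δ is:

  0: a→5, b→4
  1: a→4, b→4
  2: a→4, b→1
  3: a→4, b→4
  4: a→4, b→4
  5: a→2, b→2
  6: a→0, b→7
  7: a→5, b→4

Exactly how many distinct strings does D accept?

The useful subgraph on states {0, 1, 2, 5, 6, 7} is acyclic, so L(D) is finite; the longest accepting path visits 5 useful states, giving maximum string length 4.
Counting accepting paths from 6 by length: 1 of length 0, 1 of length 1, 2 of length 2, 4 of length 3, 4 of length 4. Total 12.

12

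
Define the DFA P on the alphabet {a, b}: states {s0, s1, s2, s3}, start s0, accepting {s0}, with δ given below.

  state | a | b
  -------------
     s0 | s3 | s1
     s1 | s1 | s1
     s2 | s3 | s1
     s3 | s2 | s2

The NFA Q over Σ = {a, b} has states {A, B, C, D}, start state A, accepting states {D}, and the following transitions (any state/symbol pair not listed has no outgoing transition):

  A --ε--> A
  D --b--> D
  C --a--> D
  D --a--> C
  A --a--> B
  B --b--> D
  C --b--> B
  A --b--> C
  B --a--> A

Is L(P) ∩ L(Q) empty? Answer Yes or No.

Yes

Exploring the product automaton P × Q from the start pair (s0, A), following both machines on each input symbol, reaches 13 state pairs: (s0, A), (s3, B), (s1, C), (s2, A), (s2, D), (s1, D), (s1, B), (s3, C), (s1, A), (s2, B), (s3, A), (s2, C), (s3, D).
P accepts in {s0} and Q accepts in {D}; no reachable pair has both components accepting, so no string drives both machines to acceptance simultaneously and L(P) ∩ L(Q) = ∅.
So no string is accepted by both, and the intersection is empty.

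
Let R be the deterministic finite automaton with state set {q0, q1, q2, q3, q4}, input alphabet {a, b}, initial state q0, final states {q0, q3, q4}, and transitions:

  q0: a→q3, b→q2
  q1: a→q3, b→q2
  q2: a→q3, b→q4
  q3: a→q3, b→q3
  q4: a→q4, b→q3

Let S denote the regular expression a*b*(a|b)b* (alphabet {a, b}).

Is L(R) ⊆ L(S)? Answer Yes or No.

No

The empty string ε is in L(R) but not in L(S).
So L(R) ⊄ L(S).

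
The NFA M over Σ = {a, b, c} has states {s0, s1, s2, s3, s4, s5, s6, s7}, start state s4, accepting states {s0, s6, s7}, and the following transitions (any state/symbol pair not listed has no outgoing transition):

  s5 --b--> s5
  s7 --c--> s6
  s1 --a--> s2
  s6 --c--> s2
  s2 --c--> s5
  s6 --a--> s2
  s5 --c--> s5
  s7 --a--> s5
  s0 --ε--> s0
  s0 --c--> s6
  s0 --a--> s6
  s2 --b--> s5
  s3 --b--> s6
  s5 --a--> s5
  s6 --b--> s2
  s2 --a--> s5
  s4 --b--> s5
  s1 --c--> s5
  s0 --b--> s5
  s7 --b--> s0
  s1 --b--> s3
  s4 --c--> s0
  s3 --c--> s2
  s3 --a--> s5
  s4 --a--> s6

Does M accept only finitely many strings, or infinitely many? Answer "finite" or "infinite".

The useful states (reachable from s4 and able to reach an accepting state) are {s0, s4, s6}.
Restricted to these states the transition graph has no cycle, so every accepting path has bounded length and L is finite.

finite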